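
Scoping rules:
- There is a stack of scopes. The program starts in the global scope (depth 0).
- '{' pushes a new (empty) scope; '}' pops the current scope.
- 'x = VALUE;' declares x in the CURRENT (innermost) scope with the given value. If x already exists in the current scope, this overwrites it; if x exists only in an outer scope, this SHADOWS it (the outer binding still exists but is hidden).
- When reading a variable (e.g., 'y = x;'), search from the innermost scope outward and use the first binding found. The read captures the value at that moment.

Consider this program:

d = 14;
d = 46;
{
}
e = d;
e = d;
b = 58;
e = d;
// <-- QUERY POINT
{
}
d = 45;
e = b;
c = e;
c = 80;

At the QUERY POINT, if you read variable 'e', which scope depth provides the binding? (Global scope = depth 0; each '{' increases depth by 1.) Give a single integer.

Step 1: declare d=14 at depth 0
Step 2: declare d=46 at depth 0
Step 3: enter scope (depth=1)
Step 4: exit scope (depth=0)
Step 5: declare e=(read d)=46 at depth 0
Step 6: declare e=(read d)=46 at depth 0
Step 7: declare b=58 at depth 0
Step 8: declare e=(read d)=46 at depth 0
Visible at query point: b=58 d=46 e=46

Answer: 0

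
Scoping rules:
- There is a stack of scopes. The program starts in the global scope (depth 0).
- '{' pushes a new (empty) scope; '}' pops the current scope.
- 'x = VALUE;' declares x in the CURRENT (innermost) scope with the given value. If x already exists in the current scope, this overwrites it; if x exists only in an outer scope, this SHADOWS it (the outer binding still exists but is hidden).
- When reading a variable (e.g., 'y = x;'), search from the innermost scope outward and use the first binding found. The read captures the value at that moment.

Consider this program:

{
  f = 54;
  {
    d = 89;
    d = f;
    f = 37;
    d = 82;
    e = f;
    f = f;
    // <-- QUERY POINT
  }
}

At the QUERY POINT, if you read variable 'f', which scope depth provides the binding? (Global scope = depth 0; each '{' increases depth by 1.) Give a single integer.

Step 1: enter scope (depth=1)
Step 2: declare f=54 at depth 1
Step 3: enter scope (depth=2)
Step 4: declare d=89 at depth 2
Step 5: declare d=(read f)=54 at depth 2
Step 6: declare f=37 at depth 2
Step 7: declare d=82 at depth 2
Step 8: declare e=(read f)=37 at depth 2
Step 9: declare f=(read f)=37 at depth 2
Visible at query point: d=82 e=37 f=37

Answer: 2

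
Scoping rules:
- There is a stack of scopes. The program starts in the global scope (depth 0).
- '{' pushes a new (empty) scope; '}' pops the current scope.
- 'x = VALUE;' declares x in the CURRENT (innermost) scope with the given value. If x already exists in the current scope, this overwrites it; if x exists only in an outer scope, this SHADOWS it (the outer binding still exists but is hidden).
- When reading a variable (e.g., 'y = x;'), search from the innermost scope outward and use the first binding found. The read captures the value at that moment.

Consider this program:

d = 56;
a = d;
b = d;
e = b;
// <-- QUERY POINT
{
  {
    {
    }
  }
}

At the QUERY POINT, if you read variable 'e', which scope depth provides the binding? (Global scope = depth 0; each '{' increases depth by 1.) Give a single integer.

Answer: 0

Derivation:
Step 1: declare d=56 at depth 0
Step 2: declare a=(read d)=56 at depth 0
Step 3: declare b=(read d)=56 at depth 0
Step 4: declare e=(read b)=56 at depth 0
Visible at query point: a=56 b=56 d=56 e=56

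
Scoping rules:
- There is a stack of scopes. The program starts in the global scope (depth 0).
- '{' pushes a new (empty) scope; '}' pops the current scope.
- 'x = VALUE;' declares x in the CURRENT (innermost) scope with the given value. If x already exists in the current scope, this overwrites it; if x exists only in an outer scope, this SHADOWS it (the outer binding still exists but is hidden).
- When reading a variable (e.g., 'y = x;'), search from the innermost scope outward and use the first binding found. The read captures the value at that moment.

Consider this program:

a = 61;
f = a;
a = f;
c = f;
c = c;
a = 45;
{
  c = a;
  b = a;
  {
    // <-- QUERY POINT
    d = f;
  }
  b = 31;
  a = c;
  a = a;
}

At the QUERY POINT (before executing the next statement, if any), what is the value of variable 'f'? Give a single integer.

Answer: 61

Derivation:
Step 1: declare a=61 at depth 0
Step 2: declare f=(read a)=61 at depth 0
Step 3: declare a=(read f)=61 at depth 0
Step 4: declare c=(read f)=61 at depth 0
Step 5: declare c=(read c)=61 at depth 0
Step 6: declare a=45 at depth 0
Step 7: enter scope (depth=1)
Step 8: declare c=(read a)=45 at depth 1
Step 9: declare b=(read a)=45 at depth 1
Step 10: enter scope (depth=2)
Visible at query point: a=45 b=45 c=45 f=61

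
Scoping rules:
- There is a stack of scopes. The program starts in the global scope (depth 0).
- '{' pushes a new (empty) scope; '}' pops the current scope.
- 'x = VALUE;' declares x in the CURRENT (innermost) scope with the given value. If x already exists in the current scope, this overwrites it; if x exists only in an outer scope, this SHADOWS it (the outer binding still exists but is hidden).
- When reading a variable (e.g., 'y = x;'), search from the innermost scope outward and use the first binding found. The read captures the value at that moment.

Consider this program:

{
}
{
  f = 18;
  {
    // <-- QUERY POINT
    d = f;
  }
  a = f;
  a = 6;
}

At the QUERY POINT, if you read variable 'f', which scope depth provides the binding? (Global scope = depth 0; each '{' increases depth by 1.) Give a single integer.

Answer: 1

Derivation:
Step 1: enter scope (depth=1)
Step 2: exit scope (depth=0)
Step 3: enter scope (depth=1)
Step 4: declare f=18 at depth 1
Step 5: enter scope (depth=2)
Visible at query point: f=18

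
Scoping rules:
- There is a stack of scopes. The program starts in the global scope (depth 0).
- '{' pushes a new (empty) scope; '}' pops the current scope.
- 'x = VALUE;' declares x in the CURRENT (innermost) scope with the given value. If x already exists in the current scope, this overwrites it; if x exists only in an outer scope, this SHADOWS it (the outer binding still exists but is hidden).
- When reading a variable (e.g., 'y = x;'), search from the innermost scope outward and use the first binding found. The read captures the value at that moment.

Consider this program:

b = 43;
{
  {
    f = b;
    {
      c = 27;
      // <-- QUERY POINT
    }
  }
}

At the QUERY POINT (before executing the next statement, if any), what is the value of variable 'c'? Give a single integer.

Answer: 27

Derivation:
Step 1: declare b=43 at depth 0
Step 2: enter scope (depth=1)
Step 3: enter scope (depth=2)
Step 4: declare f=(read b)=43 at depth 2
Step 5: enter scope (depth=3)
Step 6: declare c=27 at depth 3
Visible at query point: b=43 c=27 f=43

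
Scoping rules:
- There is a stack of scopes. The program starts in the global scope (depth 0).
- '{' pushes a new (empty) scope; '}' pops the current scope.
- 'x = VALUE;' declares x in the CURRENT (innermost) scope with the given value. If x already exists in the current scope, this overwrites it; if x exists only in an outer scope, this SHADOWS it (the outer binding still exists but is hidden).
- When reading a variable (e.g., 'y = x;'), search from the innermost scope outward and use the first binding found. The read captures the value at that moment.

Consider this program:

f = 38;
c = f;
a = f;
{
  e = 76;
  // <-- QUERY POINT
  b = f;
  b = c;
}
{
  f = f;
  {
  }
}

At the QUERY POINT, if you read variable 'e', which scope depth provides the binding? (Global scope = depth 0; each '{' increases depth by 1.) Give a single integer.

Answer: 1

Derivation:
Step 1: declare f=38 at depth 0
Step 2: declare c=(read f)=38 at depth 0
Step 3: declare a=(read f)=38 at depth 0
Step 4: enter scope (depth=1)
Step 5: declare e=76 at depth 1
Visible at query point: a=38 c=38 e=76 f=38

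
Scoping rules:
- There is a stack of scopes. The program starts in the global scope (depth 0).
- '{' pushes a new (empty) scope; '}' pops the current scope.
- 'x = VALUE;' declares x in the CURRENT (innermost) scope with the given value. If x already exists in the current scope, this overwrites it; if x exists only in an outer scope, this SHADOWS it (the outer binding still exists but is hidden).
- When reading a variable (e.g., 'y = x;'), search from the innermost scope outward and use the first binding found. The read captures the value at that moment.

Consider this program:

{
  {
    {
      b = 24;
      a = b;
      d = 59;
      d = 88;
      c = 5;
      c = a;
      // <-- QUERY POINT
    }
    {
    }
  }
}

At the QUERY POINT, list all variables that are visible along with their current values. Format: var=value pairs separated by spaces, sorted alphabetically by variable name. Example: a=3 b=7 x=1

Step 1: enter scope (depth=1)
Step 2: enter scope (depth=2)
Step 3: enter scope (depth=3)
Step 4: declare b=24 at depth 3
Step 5: declare a=(read b)=24 at depth 3
Step 6: declare d=59 at depth 3
Step 7: declare d=88 at depth 3
Step 8: declare c=5 at depth 3
Step 9: declare c=(read a)=24 at depth 3
Visible at query point: a=24 b=24 c=24 d=88

Answer: a=24 b=24 c=24 d=88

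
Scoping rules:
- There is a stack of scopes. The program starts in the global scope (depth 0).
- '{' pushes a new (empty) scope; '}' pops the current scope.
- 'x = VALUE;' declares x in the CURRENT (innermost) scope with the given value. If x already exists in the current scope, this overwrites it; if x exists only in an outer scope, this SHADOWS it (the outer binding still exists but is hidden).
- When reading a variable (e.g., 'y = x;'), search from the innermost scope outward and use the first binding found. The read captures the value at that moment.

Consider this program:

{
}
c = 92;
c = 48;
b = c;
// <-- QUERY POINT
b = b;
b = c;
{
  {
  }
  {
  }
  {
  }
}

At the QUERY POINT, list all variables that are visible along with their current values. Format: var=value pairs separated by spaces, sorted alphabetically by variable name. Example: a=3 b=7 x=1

Answer: b=48 c=48

Derivation:
Step 1: enter scope (depth=1)
Step 2: exit scope (depth=0)
Step 3: declare c=92 at depth 0
Step 4: declare c=48 at depth 0
Step 5: declare b=(read c)=48 at depth 0
Visible at query point: b=48 c=48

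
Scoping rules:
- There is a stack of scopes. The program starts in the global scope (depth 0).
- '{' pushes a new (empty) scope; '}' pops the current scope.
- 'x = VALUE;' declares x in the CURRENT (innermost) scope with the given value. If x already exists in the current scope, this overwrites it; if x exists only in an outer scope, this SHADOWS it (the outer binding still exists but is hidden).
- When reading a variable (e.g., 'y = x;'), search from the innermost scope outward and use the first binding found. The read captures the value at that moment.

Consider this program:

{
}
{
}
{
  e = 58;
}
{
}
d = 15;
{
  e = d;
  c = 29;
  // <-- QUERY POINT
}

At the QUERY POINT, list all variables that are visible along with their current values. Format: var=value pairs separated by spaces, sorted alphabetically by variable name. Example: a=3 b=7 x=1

Step 1: enter scope (depth=1)
Step 2: exit scope (depth=0)
Step 3: enter scope (depth=1)
Step 4: exit scope (depth=0)
Step 5: enter scope (depth=1)
Step 6: declare e=58 at depth 1
Step 7: exit scope (depth=0)
Step 8: enter scope (depth=1)
Step 9: exit scope (depth=0)
Step 10: declare d=15 at depth 0
Step 11: enter scope (depth=1)
Step 12: declare e=(read d)=15 at depth 1
Step 13: declare c=29 at depth 1
Visible at query point: c=29 d=15 e=15

Answer: c=29 d=15 e=15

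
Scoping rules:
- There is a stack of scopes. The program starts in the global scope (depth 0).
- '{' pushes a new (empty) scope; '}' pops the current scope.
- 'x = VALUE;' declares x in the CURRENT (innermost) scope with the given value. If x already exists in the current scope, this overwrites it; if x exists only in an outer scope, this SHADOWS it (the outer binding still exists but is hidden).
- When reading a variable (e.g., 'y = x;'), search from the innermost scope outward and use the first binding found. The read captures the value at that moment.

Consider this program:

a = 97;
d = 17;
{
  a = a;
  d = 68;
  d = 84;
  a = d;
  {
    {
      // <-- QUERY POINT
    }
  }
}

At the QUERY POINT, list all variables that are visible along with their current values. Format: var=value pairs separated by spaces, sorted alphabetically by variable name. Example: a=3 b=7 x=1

Step 1: declare a=97 at depth 0
Step 2: declare d=17 at depth 0
Step 3: enter scope (depth=1)
Step 4: declare a=(read a)=97 at depth 1
Step 5: declare d=68 at depth 1
Step 6: declare d=84 at depth 1
Step 7: declare a=(read d)=84 at depth 1
Step 8: enter scope (depth=2)
Step 9: enter scope (depth=3)
Visible at query point: a=84 d=84

Answer: a=84 d=84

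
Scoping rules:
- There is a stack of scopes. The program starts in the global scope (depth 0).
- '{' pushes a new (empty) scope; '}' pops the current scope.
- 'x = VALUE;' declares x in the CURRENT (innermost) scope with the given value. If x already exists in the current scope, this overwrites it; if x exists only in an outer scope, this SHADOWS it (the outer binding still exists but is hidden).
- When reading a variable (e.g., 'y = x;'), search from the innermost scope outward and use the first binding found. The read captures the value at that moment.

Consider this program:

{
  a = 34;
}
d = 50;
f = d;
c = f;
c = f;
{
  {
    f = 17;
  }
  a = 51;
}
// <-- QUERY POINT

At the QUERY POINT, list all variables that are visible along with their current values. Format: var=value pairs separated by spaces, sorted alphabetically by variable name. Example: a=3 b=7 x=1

Step 1: enter scope (depth=1)
Step 2: declare a=34 at depth 1
Step 3: exit scope (depth=0)
Step 4: declare d=50 at depth 0
Step 5: declare f=(read d)=50 at depth 0
Step 6: declare c=(read f)=50 at depth 0
Step 7: declare c=(read f)=50 at depth 0
Step 8: enter scope (depth=1)
Step 9: enter scope (depth=2)
Step 10: declare f=17 at depth 2
Step 11: exit scope (depth=1)
Step 12: declare a=51 at depth 1
Step 13: exit scope (depth=0)
Visible at query point: c=50 d=50 f=50

Answer: c=50 d=50 f=50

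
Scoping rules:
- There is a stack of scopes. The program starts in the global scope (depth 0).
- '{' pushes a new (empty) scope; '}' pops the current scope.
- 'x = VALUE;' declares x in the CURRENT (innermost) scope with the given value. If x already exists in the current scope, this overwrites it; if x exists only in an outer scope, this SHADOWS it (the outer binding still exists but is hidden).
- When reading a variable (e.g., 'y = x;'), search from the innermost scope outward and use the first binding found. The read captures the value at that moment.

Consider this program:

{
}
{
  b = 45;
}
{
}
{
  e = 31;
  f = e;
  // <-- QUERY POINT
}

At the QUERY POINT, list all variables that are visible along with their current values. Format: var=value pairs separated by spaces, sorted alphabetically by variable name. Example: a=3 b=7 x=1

Answer: e=31 f=31

Derivation:
Step 1: enter scope (depth=1)
Step 2: exit scope (depth=0)
Step 3: enter scope (depth=1)
Step 4: declare b=45 at depth 1
Step 5: exit scope (depth=0)
Step 6: enter scope (depth=1)
Step 7: exit scope (depth=0)
Step 8: enter scope (depth=1)
Step 9: declare e=31 at depth 1
Step 10: declare f=(read e)=31 at depth 1
Visible at query point: e=31 f=31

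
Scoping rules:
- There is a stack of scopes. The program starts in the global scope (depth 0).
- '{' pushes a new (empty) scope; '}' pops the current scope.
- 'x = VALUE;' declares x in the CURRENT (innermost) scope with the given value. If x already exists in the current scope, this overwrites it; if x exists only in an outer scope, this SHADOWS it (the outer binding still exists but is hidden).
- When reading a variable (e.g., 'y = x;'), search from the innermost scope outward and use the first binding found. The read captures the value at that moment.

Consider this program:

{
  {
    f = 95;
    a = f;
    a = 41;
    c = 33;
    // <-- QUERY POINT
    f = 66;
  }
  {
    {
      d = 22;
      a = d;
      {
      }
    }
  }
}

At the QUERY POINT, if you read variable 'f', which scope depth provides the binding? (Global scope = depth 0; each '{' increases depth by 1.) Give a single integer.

Step 1: enter scope (depth=1)
Step 2: enter scope (depth=2)
Step 3: declare f=95 at depth 2
Step 4: declare a=(read f)=95 at depth 2
Step 5: declare a=41 at depth 2
Step 6: declare c=33 at depth 2
Visible at query point: a=41 c=33 f=95

Answer: 2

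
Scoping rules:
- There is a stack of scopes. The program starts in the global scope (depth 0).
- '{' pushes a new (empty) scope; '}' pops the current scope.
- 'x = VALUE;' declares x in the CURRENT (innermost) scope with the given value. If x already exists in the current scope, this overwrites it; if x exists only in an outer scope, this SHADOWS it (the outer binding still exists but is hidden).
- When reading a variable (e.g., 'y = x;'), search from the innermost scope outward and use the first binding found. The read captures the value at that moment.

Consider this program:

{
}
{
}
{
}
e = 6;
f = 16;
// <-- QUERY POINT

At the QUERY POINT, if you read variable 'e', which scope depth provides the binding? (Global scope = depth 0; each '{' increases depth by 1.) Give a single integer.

Step 1: enter scope (depth=1)
Step 2: exit scope (depth=0)
Step 3: enter scope (depth=1)
Step 4: exit scope (depth=0)
Step 5: enter scope (depth=1)
Step 6: exit scope (depth=0)
Step 7: declare e=6 at depth 0
Step 8: declare f=16 at depth 0
Visible at query point: e=6 f=16

Answer: 0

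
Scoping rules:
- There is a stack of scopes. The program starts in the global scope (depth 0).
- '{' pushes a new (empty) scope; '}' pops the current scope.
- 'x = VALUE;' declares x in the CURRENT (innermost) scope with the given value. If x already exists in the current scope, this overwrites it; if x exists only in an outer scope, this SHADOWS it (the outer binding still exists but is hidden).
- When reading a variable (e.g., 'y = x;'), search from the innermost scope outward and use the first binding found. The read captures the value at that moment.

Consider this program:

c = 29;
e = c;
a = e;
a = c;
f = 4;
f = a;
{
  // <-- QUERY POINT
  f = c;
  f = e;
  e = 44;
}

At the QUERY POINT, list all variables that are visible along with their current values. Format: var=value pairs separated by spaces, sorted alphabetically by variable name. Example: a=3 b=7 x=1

Answer: a=29 c=29 e=29 f=29

Derivation:
Step 1: declare c=29 at depth 0
Step 2: declare e=(read c)=29 at depth 0
Step 3: declare a=(read e)=29 at depth 0
Step 4: declare a=(read c)=29 at depth 0
Step 5: declare f=4 at depth 0
Step 6: declare f=(read a)=29 at depth 0
Step 7: enter scope (depth=1)
Visible at query point: a=29 c=29 e=29 f=29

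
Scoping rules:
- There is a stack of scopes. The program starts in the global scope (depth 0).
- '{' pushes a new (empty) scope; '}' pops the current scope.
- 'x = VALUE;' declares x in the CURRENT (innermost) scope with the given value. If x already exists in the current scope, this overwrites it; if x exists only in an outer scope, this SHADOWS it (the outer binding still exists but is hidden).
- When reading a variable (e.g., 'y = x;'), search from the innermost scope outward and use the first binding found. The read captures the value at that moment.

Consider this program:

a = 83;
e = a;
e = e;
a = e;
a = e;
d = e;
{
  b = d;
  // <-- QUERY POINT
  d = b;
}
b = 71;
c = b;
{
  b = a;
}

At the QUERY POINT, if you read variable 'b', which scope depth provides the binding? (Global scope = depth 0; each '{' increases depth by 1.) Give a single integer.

Step 1: declare a=83 at depth 0
Step 2: declare e=(read a)=83 at depth 0
Step 3: declare e=(read e)=83 at depth 0
Step 4: declare a=(read e)=83 at depth 0
Step 5: declare a=(read e)=83 at depth 0
Step 6: declare d=(read e)=83 at depth 0
Step 7: enter scope (depth=1)
Step 8: declare b=(read d)=83 at depth 1
Visible at query point: a=83 b=83 d=83 e=83

Answer: 1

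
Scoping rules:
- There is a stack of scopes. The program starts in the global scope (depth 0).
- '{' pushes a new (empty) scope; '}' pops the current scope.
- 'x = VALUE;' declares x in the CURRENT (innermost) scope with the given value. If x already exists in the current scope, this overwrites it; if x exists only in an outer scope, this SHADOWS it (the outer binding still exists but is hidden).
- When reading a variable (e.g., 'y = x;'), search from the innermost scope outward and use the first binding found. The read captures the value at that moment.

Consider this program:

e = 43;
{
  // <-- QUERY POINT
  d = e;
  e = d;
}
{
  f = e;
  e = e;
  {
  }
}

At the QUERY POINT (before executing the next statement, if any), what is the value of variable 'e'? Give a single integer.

Answer: 43

Derivation:
Step 1: declare e=43 at depth 0
Step 2: enter scope (depth=1)
Visible at query point: e=43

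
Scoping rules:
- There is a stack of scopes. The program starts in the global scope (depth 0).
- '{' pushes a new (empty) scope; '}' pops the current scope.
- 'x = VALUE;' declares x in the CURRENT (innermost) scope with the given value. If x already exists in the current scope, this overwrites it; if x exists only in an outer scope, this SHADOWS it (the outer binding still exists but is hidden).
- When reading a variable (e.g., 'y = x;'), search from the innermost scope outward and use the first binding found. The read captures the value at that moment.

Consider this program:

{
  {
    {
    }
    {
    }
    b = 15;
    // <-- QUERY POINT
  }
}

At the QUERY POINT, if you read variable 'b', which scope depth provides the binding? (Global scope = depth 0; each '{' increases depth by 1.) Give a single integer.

Step 1: enter scope (depth=1)
Step 2: enter scope (depth=2)
Step 3: enter scope (depth=3)
Step 4: exit scope (depth=2)
Step 5: enter scope (depth=3)
Step 6: exit scope (depth=2)
Step 7: declare b=15 at depth 2
Visible at query point: b=15

Answer: 2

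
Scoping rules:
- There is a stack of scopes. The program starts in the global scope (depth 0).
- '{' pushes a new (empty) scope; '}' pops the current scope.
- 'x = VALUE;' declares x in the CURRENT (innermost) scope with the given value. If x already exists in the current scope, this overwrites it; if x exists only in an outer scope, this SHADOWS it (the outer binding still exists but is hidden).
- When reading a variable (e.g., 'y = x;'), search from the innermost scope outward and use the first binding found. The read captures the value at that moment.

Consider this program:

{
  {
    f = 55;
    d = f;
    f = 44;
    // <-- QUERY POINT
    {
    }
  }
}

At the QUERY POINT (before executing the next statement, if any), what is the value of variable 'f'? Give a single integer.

Step 1: enter scope (depth=1)
Step 2: enter scope (depth=2)
Step 3: declare f=55 at depth 2
Step 4: declare d=(read f)=55 at depth 2
Step 5: declare f=44 at depth 2
Visible at query point: d=55 f=44

Answer: 44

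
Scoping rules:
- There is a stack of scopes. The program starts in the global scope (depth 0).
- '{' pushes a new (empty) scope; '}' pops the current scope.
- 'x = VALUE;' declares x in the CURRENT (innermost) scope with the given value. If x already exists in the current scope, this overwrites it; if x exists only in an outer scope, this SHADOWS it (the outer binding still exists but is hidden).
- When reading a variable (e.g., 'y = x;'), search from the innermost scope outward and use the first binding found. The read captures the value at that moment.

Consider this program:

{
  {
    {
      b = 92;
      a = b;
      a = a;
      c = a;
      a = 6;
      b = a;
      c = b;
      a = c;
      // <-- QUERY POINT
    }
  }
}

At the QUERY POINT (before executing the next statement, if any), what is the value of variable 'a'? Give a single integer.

Answer: 6

Derivation:
Step 1: enter scope (depth=1)
Step 2: enter scope (depth=2)
Step 3: enter scope (depth=3)
Step 4: declare b=92 at depth 3
Step 5: declare a=(read b)=92 at depth 3
Step 6: declare a=(read a)=92 at depth 3
Step 7: declare c=(read a)=92 at depth 3
Step 8: declare a=6 at depth 3
Step 9: declare b=(read a)=6 at depth 3
Step 10: declare c=(read b)=6 at depth 3
Step 11: declare a=(read c)=6 at depth 3
Visible at query point: a=6 b=6 c=6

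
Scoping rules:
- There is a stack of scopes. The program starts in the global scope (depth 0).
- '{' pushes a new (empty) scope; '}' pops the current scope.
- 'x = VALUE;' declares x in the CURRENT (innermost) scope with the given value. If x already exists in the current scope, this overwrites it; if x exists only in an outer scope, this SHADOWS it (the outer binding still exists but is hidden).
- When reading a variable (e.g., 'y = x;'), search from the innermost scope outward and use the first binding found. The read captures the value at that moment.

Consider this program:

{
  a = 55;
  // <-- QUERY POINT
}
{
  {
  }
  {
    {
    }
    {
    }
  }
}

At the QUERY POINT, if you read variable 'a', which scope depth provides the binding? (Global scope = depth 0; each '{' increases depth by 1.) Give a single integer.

Answer: 1

Derivation:
Step 1: enter scope (depth=1)
Step 2: declare a=55 at depth 1
Visible at query point: a=55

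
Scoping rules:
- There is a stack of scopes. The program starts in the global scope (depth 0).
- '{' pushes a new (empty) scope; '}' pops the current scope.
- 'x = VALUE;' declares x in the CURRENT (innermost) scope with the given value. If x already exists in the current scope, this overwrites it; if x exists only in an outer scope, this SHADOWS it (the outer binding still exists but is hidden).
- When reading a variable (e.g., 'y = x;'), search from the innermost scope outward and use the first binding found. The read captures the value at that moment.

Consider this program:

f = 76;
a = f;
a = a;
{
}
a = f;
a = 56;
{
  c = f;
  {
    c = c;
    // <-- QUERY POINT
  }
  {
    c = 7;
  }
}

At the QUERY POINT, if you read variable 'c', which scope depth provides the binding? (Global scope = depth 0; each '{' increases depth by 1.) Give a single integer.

Step 1: declare f=76 at depth 0
Step 2: declare a=(read f)=76 at depth 0
Step 3: declare a=(read a)=76 at depth 0
Step 4: enter scope (depth=1)
Step 5: exit scope (depth=0)
Step 6: declare a=(read f)=76 at depth 0
Step 7: declare a=56 at depth 0
Step 8: enter scope (depth=1)
Step 9: declare c=(read f)=76 at depth 1
Step 10: enter scope (depth=2)
Step 11: declare c=(read c)=76 at depth 2
Visible at query point: a=56 c=76 f=76

Answer: 2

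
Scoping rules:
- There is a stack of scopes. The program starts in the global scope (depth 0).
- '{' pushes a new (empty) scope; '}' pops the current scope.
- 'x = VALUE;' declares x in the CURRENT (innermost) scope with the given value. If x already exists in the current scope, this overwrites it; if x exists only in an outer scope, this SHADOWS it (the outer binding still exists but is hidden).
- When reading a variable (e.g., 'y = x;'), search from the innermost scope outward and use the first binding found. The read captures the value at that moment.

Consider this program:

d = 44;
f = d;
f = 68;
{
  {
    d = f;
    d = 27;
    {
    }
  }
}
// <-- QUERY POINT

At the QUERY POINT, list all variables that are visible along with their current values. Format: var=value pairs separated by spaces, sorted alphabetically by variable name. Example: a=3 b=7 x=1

Answer: d=44 f=68

Derivation:
Step 1: declare d=44 at depth 0
Step 2: declare f=(read d)=44 at depth 0
Step 3: declare f=68 at depth 0
Step 4: enter scope (depth=1)
Step 5: enter scope (depth=2)
Step 6: declare d=(read f)=68 at depth 2
Step 7: declare d=27 at depth 2
Step 8: enter scope (depth=3)
Step 9: exit scope (depth=2)
Step 10: exit scope (depth=1)
Step 11: exit scope (depth=0)
Visible at query point: d=44 f=68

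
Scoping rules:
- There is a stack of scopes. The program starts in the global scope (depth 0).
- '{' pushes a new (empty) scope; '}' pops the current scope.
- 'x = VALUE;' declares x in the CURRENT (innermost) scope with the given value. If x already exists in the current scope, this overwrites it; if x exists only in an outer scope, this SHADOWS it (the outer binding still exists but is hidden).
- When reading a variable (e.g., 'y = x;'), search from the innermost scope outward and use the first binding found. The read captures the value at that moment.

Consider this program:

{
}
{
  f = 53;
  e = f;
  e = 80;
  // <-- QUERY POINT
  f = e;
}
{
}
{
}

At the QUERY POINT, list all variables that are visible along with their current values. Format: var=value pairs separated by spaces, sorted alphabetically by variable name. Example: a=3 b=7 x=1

Step 1: enter scope (depth=1)
Step 2: exit scope (depth=0)
Step 3: enter scope (depth=1)
Step 4: declare f=53 at depth 1
Step 5: declare e=(read f)=53 at depth 1
Step 6: declare e=80 at depth 1
Visible at query point: e=80 f=53

Answer: e=80 f=53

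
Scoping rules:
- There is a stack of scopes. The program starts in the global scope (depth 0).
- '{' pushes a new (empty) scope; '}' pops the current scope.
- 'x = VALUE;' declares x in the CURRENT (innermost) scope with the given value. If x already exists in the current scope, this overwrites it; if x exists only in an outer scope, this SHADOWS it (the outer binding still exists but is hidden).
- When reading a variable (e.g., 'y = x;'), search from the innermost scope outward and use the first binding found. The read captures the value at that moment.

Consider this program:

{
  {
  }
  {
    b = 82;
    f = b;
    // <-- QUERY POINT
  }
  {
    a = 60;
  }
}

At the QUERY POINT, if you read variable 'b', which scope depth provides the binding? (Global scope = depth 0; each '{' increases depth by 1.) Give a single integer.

Answer: 2

Derivation:
Step 1: enter scope (depth=1)
Step 2: enter scope (depth=2)
Step 3: exit scope (depth=1)
Step 4: enter scope (depth=2)
Step 5: declare b=82 at depth 2
Step 6: declare f=(read b)=82 at depth 2
Visible at query point: b=82 f=82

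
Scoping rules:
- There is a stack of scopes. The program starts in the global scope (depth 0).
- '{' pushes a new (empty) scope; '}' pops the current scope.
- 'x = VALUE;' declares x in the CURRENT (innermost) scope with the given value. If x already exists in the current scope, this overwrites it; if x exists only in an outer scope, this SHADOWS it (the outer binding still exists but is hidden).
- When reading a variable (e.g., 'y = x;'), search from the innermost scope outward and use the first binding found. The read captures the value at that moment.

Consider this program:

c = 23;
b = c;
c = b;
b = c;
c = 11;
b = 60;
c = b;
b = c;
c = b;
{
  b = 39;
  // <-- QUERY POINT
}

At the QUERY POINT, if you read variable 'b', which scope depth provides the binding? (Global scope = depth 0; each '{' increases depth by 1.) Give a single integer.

Answer: 1

Derivation:
Step 1: declare c=23 at depth 0
Step 2: declare b=(read c)=23 at depth 0
Step 3: declare c=(read b)=23 at depth 0
Step 4: declare b=(read c)=23 at depth 0
Step 5: declare c=11 at depth 0
Step 6: declare b=60 at depth 0
Step 7: declare c=(read b)=60 at depth 0
Step 8: declare b=(read c)=60 at depth 0
Step 9: declare c=(read b)=60 at depth 0
Step 10: enter scope (depth=1)
Step 11: declare b=39 at depth 1
Visible at query point: b=39 c=60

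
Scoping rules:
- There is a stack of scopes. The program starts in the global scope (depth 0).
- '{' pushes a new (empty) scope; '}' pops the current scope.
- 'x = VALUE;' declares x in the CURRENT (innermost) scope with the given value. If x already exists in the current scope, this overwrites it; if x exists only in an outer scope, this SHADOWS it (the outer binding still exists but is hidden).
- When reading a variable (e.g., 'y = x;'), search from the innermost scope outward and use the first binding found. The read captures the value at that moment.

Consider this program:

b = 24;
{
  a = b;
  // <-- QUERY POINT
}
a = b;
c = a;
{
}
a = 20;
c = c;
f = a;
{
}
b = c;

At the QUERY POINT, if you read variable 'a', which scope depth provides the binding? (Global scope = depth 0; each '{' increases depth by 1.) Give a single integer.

Answer: 1

Derivation:
Step 1: declare b=24 at depth 0
Step 2: enter scope (depth=1)
Step 3: declare a=(read b)=24 at depth 1
Visible at query point: a=24 b=24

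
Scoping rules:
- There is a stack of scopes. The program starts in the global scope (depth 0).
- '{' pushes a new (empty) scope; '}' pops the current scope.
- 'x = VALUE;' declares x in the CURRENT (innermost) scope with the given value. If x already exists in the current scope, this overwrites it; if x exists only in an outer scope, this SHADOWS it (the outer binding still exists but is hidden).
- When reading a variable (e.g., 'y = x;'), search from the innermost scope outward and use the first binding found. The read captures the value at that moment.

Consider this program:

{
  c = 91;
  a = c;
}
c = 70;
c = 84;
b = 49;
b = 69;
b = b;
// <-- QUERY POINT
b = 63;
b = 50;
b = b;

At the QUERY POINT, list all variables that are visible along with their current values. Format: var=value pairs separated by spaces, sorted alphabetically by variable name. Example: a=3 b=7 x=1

Step 1: enter scope (depth=1)
Step 2: declare c=91 at depth 1
Step 3: declare a=(read c)=91 at depth 1
Step 4: exit scope (depth=0)
Step 5: declare c=70 at depth 0
Step 6: declare c=84 at depth 0
Step 7: declare b=49 at depth 0
Step 8: declare b=69 at depth 0
Step 9: declare b=(read b)=69 at depth 0
Visible at query point: b=69 c=84

Answer: b=69 c=84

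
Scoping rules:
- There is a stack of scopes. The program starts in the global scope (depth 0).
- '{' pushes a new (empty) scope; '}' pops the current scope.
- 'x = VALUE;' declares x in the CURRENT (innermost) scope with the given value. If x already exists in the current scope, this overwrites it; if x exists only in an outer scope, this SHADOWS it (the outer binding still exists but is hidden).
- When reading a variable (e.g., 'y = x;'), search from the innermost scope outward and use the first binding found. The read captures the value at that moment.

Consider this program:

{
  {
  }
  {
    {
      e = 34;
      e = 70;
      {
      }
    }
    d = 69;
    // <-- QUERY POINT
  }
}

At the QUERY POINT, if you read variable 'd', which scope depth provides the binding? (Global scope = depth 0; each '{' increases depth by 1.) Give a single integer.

Answer: 2

Derivation:
Step 1: enter scope (depth=1)
Step 2: enter scope (depth=2)
Step 3: exit scope (depth=1)
Step 4: enter scope (depth=2)
Step 5: enter scope (depth=3)
Step 6: declare e=34 at depth 3
Step 7: declare e=70 at depth 3
Step 8: enter scope (depth=4)
Step 9: exit scope (depth=3)
Step 10: exit scope (depth=2)
Step 11: declare d=69 at depth 2
Visible at query point: d=69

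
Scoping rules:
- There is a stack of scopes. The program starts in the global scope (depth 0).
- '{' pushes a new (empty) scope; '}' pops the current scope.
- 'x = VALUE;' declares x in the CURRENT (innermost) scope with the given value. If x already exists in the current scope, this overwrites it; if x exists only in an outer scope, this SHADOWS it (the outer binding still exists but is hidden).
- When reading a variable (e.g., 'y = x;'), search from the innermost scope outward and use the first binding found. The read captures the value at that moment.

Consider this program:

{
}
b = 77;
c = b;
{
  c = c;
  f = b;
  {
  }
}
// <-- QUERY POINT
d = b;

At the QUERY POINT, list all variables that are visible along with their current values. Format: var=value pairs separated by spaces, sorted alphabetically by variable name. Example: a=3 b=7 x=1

Answer: b=77 c=77

Derivation:
Step 1: enter scope (depth=1)
Step 2: exit scope (depth=0)
Step 3: declare b=77 at depth 0
Step 4: declare c=(read b)=77 at depth 0
Step 5: enter scope (depth=1)
Step 6: declare c=(read c)=77 at depth 1
Step 7: declare f=(read b)=77 at depth 1
Step 8: enter scope (depth=2)
Step 9: exit scope (depth=1)
Step 10: exit scope (depth=0)
Visible at query point: b=77 c=77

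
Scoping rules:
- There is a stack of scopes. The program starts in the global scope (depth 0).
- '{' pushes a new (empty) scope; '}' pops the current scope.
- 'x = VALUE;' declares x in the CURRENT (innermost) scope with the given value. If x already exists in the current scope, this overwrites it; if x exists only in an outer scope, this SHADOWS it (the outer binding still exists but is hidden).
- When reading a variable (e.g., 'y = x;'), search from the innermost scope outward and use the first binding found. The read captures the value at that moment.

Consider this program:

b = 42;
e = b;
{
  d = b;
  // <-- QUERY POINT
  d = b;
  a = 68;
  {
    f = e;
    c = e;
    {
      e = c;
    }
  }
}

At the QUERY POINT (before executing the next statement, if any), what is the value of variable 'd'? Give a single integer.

Answer: 42

Derivation:
Step 1: declare b=42 at depth 0
Step 2: declare e=(read b)=42 at depth 0
Step 3: enter scope (depth=1)
Step 4: declare d=(read b)=42 at depth 1
Visible at query point: b=42 d=42 e=42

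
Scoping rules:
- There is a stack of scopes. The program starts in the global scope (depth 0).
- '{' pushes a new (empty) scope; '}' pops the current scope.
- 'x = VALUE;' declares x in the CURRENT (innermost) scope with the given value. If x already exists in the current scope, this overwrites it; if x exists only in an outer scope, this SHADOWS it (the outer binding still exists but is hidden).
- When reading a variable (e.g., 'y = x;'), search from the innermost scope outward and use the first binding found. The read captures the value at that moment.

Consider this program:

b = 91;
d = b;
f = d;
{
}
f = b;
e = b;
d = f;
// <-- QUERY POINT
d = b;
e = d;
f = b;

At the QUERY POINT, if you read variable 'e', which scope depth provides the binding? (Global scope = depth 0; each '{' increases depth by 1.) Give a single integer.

Answer: 0

Derivation:
Step 1: declare b=91 at depth 0
Step 2: declare d=(read b)=91 at depth 0
Step 3: declare f=(read d)=91 at depth 0
Step 4: enter scope (depth=1)
Step 5: exit scope (depth=0)
Step 6: declare f=(read b)=91 at depth 0
Step 7: declare e=(read b)=91 at depth 0
Step 8: declare d=(read f)=91 at depth 0
Visible at query point: b=91 d=91 e=91 f=91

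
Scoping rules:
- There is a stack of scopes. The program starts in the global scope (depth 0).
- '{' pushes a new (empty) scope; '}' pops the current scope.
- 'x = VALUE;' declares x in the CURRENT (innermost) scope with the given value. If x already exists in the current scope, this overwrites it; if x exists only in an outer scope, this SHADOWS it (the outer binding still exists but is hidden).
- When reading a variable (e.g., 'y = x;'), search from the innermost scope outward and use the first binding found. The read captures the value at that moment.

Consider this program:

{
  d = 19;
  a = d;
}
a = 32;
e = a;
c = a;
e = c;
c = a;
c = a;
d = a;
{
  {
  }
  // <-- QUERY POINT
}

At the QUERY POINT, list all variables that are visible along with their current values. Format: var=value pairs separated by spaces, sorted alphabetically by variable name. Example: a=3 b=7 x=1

Step 1: enter scope (depth=1)
Step 2: declare d=19 at depth 1
Step 3: declare a=(read d)=19 at depth 1
Step 4: exit scope (depth=0)
Step 5: declare a=32 at depth 0
Step 6: declare e=(read a)=32 at depth 0
Step 7: declare c=(read a)=32 at depth 0
Step 8: declare e=(read c)=32 at depth 0
Step 9: declare c=(read a)=32 at depth 0
Step 10: declare c=(read a)=32 at depth 0
Step 11: declare d=(read a)=32 at depth 0
Step 12: enter scope (depth=1)
Step 13: enter scope (depth=2)
Step 14: exit scope (depth=1)
Visible at query point: a=32 c=32 d=32 e=32

Answer: a=32 c=32 d=32 e=32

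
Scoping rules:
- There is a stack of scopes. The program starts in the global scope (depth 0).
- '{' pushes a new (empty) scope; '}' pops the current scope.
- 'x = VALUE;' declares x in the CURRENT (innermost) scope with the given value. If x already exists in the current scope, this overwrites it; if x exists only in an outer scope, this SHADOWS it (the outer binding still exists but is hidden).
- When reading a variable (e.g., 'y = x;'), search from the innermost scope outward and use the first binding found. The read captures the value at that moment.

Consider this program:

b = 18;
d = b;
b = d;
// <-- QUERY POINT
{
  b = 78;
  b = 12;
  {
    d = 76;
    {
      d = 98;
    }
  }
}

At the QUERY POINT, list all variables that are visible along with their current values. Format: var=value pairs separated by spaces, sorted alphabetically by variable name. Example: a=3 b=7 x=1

Answer: b=18 d=18

Derivation:
Step 1: declare b=18 at depth 0
Step 2: declare d=(read b)=18 at depth 0
Step 3: declare b=(read d)=18 at depth 0
Visible at query point: b=18 d=18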